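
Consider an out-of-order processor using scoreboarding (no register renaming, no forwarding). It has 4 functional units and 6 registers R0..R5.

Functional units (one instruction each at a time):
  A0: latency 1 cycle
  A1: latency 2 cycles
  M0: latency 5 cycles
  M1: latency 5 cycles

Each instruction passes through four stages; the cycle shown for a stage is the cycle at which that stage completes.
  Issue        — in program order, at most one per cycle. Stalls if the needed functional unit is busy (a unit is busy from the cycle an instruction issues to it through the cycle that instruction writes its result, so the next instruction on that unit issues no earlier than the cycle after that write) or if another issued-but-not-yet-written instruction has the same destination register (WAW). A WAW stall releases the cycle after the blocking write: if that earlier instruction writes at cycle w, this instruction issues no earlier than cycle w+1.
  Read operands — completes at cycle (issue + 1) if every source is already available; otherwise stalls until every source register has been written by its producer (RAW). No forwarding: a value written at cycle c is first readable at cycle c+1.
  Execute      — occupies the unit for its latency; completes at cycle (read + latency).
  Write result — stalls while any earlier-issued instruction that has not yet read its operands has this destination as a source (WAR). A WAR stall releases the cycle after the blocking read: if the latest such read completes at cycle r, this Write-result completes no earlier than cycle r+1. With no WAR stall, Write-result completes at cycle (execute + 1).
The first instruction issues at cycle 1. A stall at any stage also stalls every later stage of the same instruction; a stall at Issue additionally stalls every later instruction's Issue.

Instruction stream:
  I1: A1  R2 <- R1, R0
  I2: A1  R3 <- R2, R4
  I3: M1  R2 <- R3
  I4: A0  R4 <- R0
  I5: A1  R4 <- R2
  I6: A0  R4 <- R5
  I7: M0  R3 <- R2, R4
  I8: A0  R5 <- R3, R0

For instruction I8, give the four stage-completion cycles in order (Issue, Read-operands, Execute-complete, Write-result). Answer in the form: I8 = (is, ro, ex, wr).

I8 = (26, 33, 34, 35)

I1 -> (1, 2, 4, 5)
I2 -> (6, 7, 9, 10)  // struct: A1 busy until I1 writes@5
I3 -> (7, 11, 16, 17)  // RAW R3: wait I2 write@10
I4 -> (8, 9, 10, 11)
I5 -> (12, 18, 20, 21)  // WAW R4: wait I4 write@11, RAW R2: wait I3 write@17
I6 -> (22, 23, 24, 25)  // WAW R4: wait I5 write@21
I7 -> (23, 26, 31, 32)  // RAW R4: wait I6 write@25
I8 -> (26, 33, 34, 35)  // struct: A0 busy until I6 writes@25, RAW R3: wait I7 write@32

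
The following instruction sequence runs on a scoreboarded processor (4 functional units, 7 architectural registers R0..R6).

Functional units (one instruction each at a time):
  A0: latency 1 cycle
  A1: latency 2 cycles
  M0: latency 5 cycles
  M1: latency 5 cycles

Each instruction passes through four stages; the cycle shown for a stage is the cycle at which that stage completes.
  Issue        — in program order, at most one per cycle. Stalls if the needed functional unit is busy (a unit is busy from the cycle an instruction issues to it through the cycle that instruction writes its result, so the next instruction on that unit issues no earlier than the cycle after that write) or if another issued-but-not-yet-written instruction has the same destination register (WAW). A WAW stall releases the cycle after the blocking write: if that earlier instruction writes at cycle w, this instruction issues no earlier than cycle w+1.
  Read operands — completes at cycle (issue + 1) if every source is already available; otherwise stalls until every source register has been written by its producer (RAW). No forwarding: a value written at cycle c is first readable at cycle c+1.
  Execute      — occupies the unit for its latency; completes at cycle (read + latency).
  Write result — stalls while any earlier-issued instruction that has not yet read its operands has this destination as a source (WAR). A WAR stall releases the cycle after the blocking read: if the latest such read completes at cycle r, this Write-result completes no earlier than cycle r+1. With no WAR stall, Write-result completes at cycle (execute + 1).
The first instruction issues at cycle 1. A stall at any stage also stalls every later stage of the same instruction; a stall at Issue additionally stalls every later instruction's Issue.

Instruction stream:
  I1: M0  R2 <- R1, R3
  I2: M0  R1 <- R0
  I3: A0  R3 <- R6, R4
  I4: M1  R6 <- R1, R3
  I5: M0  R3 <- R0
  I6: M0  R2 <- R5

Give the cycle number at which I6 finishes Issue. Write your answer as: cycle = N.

[1] I1 dispatched to M0
[2] I1 operands ready
[7] I1 complete
[8] R2←I1
[9] I2 dispatched to M0
[10] I2 operands ready · I3 dispatched to A0
[11] I3 operands ready · I4 dispatched to M1
[12] I3 complete
[13] R3←I3
[15] I2 complete
[16] R1←I2
[17] I4 operands ready · I5 dispatched to M0
[18] I5 operands ready
[22] I4 complete
[23] R6←I4 · I5 complete
[24] R3←I5
[25] I6 dispatched to M0
[26] I6 operands ready
[31] I6 complete
[32] R2←I6

cycle = 25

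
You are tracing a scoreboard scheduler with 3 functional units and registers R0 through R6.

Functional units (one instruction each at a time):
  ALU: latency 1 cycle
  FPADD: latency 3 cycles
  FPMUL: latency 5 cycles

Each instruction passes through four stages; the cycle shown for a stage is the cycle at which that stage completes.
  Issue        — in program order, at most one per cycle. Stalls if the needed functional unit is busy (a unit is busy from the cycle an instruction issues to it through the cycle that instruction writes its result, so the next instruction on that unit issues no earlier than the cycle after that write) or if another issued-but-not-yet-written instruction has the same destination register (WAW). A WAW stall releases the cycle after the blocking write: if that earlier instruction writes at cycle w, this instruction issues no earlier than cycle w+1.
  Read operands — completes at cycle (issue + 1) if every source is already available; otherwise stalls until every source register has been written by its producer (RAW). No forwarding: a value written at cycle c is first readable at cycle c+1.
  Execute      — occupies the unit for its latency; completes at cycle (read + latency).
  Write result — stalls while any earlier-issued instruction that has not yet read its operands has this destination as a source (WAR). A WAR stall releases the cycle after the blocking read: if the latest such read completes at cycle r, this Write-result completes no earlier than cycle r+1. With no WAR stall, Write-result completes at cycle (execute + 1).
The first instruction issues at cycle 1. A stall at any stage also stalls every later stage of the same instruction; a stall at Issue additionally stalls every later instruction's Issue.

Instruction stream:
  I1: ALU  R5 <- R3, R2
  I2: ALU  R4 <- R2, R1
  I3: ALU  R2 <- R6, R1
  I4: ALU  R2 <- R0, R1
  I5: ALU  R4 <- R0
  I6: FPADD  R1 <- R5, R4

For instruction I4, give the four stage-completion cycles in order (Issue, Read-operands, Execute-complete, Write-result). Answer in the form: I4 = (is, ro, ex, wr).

c1: I1→ALU
c2: I1 RO
c3: I1 EX
c4: I1 WR R5
c5: I2→ALU
c6: I2 RO
c7: I2 EX
c8: I2 WR R4
c9: I3→ALU
c10: I3 RO
c11: I3 EX
c12: I3 WR R2
c13: I4→ALU
c14: I4 RO
c15: I4 EX
c16: I4 WR R2
c17: I5→ALU
c18: I5 RO; I6→FPADD
c19: I5 EX
c20: I5 WR R4
c21: I6 RO
c24: I6 EX
c25: I6 WR R1

I4 = (13, 14, 15, 16)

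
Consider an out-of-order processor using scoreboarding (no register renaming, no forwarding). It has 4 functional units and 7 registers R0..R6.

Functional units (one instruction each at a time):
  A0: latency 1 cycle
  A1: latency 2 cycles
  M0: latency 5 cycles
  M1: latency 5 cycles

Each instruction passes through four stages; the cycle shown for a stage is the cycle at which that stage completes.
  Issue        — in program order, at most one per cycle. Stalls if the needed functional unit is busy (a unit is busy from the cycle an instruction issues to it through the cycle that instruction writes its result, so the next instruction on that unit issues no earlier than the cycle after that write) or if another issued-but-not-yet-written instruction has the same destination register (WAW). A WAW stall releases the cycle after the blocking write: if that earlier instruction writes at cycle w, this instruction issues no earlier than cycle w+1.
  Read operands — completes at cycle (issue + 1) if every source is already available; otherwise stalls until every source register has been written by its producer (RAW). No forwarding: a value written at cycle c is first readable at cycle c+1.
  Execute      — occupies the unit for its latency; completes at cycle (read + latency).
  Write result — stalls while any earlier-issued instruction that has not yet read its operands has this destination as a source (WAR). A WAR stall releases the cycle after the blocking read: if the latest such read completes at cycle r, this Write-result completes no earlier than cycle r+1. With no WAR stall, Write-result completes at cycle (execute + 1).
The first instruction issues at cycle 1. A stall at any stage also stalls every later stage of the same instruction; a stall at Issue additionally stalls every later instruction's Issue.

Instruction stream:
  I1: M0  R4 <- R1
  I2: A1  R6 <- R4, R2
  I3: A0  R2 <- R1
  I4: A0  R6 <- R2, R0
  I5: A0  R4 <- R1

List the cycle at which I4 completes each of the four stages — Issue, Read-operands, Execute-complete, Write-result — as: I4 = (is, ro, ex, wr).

I4 = (13, 14, 15, 16)

I1: IS=1 RO=2 EX=7 WR=8
I2: IS=2 RO=9 EX=11 WR=12  [RAW R4: wait I1 write@8]
I3: IS=3 RO=4 EX=5 WR=10  [WAR R2: wait I2 read@9]
I4: IS=13 RO=14 EX=15 WR=16  [WAW R6: wait I2 write@12]
I5: IS=17 RO=18 EX=19 WR=20  [struct: A0 busy until I4 writes@16]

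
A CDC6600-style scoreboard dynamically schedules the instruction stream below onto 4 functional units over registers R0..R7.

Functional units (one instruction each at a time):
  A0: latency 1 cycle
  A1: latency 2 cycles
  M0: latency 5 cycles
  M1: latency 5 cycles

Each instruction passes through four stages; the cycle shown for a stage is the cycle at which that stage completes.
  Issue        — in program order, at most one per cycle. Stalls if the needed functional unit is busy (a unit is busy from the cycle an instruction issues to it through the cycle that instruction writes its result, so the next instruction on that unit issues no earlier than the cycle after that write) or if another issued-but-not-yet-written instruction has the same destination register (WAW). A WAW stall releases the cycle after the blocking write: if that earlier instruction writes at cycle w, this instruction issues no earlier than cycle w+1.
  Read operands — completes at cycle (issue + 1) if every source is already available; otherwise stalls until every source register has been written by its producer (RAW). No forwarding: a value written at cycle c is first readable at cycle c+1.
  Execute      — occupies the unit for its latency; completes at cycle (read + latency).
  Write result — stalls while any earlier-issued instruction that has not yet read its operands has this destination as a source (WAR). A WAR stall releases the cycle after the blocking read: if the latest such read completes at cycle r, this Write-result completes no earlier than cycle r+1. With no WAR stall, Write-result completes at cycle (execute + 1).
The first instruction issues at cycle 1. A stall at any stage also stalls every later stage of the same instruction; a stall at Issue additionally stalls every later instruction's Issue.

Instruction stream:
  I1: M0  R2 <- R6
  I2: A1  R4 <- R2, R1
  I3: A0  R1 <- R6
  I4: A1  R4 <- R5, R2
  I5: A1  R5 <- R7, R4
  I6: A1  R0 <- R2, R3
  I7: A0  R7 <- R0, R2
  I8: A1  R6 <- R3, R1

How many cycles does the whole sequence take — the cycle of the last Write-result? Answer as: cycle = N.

cycle = 32

I1 -> (1, 2, 7, 8)
I2 -> (2, 9, 11, 12)  // RAW R2: wait I1 write@8
I3 -> (3, 4, 5, 10)  // WAR R1: wait I2 read@9
I4 -> (13, 14, 16, 17)  // struct: A1 busy until I2 writes@12
I5 -> (18, 19, 21, 22)  // struct: A1 busy until I4 writes@17
I6 -> (23, 24, 26, 27)  // struct: A1 busy until I5 writes@22
I7 -> (24, 28, 29, 30)  // RAW R0: wait I6 write@27
I8 -> (28, 29, 31, 32)  // struct: A1 busy until I6 writes@27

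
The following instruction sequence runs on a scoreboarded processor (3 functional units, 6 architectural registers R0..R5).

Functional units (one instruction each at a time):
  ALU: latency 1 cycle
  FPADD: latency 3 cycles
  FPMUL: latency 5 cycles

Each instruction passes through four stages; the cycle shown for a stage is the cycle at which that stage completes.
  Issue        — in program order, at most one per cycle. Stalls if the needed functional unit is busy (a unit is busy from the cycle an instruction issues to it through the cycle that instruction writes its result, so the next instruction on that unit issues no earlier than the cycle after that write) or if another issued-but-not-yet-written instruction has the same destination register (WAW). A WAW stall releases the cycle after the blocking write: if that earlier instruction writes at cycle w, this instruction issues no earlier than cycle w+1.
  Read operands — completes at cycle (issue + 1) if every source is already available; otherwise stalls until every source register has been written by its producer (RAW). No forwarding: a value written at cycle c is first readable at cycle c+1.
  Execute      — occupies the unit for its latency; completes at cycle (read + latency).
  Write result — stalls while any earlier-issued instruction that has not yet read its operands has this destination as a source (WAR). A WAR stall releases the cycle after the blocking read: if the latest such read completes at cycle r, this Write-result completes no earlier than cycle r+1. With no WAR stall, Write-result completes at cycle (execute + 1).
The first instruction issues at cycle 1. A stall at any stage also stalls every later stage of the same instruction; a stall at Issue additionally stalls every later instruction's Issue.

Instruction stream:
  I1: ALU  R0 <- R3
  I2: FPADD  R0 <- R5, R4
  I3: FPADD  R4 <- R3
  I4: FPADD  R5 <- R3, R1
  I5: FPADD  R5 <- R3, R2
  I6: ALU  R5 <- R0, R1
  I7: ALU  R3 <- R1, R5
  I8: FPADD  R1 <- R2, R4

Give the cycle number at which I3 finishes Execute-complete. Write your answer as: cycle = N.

cycle = 15

I1 -> (1, 2, 3, 4)
I2 -> (5, 6, 9, 10)  // WAW R0: wait I1 write@4
I3 -> (11, 12, 15, 16)  // struct: FPADD busy until I2 writes@10
I4 -> (17, 18, 21, 22)  // struct: FPADD busy until I3 writes@16
I5 -> (23, 24, 27, 28)  // struct: FPADD busy until I4 writes@22
I6 -> (29, 30, 31, 32)  // WAW R5: wait I5 write@28
I7 -> (33, 34, 35, 36)  // struct: ALU busy until I6 writes@32
I8 -> (34, 35, 38, 39)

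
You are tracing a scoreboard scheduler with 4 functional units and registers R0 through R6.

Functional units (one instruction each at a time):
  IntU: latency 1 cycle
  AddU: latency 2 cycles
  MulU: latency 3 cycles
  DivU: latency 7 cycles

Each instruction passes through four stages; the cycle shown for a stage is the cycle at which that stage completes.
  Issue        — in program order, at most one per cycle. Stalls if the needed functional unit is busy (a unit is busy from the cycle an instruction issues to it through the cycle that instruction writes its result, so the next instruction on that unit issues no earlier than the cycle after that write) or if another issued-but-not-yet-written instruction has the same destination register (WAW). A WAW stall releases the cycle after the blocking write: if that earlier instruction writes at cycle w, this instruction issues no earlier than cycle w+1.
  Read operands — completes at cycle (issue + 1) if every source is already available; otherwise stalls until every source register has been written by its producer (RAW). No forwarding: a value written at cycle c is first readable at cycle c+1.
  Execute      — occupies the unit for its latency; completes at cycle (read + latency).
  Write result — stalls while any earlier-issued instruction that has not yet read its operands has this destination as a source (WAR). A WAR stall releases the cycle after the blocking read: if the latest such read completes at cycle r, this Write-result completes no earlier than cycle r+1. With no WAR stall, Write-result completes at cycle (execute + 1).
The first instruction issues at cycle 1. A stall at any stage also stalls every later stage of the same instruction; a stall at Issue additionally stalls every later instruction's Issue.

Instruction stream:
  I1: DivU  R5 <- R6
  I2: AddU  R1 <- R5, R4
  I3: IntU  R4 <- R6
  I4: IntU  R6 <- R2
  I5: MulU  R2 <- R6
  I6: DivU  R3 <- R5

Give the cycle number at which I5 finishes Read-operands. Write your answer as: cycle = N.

t=1  I1→DivU
t=2  I1 RO | I2→AddU
t=3  I3→IntU
t=4  I3 RO
t=5  I3 EX
t=9  I1 EX
t=10  I1 WR R5
t=11  I2 RO
t=12  I3 WR R4
t=13  I2 EX | I4→IntU
t=14  I2 WR R1 | I4 RO | I5→MulU
t=15  I4 EX | I6→DivU
t=16  I4 WR R6 | I6 RO
t=17  I5 RO
t=20  I5 EX
t=21  I5 WR R2
t=23  I6 EX
t=24  I6 WR R3

cycle = 17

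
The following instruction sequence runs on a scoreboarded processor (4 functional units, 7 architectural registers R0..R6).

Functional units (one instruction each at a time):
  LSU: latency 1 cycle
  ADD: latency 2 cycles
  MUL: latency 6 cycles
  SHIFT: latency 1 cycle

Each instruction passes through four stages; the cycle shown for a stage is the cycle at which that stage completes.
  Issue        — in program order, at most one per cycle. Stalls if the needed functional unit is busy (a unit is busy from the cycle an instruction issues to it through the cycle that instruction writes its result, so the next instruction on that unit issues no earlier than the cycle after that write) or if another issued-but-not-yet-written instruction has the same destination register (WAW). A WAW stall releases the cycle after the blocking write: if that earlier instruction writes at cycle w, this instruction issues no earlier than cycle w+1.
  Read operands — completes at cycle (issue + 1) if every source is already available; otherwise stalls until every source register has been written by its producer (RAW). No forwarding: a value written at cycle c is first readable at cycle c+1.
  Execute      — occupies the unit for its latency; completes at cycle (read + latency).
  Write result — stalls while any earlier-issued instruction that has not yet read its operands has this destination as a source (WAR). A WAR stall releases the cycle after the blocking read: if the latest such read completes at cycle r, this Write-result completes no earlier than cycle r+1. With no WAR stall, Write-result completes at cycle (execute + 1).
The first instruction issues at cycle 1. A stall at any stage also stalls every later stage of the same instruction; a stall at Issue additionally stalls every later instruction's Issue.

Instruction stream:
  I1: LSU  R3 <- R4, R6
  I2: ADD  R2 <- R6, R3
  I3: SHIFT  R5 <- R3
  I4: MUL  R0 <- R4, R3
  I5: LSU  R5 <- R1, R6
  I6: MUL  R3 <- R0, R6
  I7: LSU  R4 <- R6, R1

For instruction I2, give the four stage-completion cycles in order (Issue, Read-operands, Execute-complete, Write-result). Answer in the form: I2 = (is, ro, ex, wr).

[1] I1→LSU
[2] I1 RO, I2→ADD
[3] I1 EX, I3→SHIFT
[4] I1 WR R3, I4→MUL
[5] I2 RO, I3 RO, I4 RO
[6] I3 EX
[7] I2 EX, I3 WR R5
[8] I2 WR R2, I5→LSU
[9] I5 RO
[10] I5 EX
[11] I4 EX, I5 WR R5
[12] I4 WR R0
[13] I6→MUL
[14] I6 RO, I7→LSU
[15] I7 RO
[16] I7 EX
[17] I7 WR R4
[20] I6 EX
[21] I6 WR R3

I2 = (2, 5, 7, 8)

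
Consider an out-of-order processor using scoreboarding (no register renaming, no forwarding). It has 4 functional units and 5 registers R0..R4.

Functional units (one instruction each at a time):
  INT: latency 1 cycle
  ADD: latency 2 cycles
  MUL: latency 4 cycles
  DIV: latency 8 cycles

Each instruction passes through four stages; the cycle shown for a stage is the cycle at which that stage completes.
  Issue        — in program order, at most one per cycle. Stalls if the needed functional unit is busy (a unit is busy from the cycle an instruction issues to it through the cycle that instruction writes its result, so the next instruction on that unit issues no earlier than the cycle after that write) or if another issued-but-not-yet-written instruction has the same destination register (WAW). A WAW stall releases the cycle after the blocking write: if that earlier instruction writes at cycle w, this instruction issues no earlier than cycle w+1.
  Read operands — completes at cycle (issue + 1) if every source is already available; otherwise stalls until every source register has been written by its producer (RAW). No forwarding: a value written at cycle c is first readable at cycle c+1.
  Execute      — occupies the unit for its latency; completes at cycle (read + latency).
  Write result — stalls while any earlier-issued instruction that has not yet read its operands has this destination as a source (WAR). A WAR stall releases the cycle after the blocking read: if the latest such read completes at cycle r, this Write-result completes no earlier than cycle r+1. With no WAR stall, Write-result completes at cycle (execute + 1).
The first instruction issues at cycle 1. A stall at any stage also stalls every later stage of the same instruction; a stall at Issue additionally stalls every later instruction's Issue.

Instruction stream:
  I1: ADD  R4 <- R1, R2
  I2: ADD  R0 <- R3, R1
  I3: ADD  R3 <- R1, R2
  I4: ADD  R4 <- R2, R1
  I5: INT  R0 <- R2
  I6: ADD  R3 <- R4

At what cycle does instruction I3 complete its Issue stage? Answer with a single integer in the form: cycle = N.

c1: issue I1 (ADD)
c2: I1 read-ops
c4: I1 finished on ADD
c5: I1→R4
c6: issue I2 (ADD)
c7: I2 read-ops
c9: I2 finished on ADD
c10: I2→R0
c11: issue I3 (ADD)
c12: I3 read-ops
c14: I3 finished on ADD
c15: I3→R3
c16: issue I4 (ADD)
c17: I4 read-ops, issue I5 (INT)
c18: I5 read-ops
c19: I4 finished on ADD, I5 finished on INT
c20: I4→R4, I5→R0
c21: issue I6 (ADD)
c22: I6 read-ops
c24: I6 finished on ADD
c25: I6→R3

cycle = 11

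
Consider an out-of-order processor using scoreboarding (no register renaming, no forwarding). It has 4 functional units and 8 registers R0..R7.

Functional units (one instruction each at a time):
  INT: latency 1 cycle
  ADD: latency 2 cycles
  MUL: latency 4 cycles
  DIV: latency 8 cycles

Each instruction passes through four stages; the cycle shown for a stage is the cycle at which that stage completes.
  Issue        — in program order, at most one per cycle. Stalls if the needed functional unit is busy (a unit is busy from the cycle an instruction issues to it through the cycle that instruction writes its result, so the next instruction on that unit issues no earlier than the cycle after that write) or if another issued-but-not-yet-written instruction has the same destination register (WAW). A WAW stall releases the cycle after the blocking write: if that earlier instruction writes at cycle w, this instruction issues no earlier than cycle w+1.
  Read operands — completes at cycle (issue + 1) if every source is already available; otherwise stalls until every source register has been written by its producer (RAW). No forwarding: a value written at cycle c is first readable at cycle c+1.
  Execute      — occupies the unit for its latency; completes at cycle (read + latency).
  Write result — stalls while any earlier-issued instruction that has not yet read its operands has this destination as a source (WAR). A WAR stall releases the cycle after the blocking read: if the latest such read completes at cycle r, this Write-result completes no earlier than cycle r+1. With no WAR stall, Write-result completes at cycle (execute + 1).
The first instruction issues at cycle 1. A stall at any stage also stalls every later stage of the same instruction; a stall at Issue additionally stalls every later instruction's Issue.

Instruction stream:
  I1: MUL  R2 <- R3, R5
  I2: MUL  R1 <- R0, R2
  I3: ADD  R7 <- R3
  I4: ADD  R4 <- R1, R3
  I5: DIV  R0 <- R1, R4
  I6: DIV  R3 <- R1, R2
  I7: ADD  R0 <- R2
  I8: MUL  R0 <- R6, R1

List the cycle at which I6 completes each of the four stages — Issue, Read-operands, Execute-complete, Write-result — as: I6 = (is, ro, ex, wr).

I6 = (29, 30, 38, 39)

cycle 1: I1 issues→MUL
cycle 2: I1 reads
cycle 6: I1 exec-done
cycle 7: I1 writes R2
cycle 8: I2 issues→MUL
cycle 9: I2 reads; I3 issues→ADD
cycle 10: I3 reads
cycle 12: I3 exec-done
cycle 13: I2 exec-done; I3 writes R7
cycle 14: I2 writes R1; I4 issues→ADD
cycle 15: I4 reads; I5 issues→DIV
cycle 17: I4 exec-done
cycle 18: I4 writes R4
cycle 19: I5 reads
cycle 27: I5 exec-done
cycle 28: I5 writes R0
cycle 29: I6 issues→DIV
cycle 30: I6 reads; I7 issues→ADD
cycle 31: I7 reads
cycle 33: I7 exec-done
cycle 34: I7 writes R0
cycle 35: I8 issues→MUL
cycle 36: I8 reads
cycle 38: I6 exec-done
cycle 39: I6 writes R3
cycle 40: I8 exec-done
cycle 41: I8 writes R0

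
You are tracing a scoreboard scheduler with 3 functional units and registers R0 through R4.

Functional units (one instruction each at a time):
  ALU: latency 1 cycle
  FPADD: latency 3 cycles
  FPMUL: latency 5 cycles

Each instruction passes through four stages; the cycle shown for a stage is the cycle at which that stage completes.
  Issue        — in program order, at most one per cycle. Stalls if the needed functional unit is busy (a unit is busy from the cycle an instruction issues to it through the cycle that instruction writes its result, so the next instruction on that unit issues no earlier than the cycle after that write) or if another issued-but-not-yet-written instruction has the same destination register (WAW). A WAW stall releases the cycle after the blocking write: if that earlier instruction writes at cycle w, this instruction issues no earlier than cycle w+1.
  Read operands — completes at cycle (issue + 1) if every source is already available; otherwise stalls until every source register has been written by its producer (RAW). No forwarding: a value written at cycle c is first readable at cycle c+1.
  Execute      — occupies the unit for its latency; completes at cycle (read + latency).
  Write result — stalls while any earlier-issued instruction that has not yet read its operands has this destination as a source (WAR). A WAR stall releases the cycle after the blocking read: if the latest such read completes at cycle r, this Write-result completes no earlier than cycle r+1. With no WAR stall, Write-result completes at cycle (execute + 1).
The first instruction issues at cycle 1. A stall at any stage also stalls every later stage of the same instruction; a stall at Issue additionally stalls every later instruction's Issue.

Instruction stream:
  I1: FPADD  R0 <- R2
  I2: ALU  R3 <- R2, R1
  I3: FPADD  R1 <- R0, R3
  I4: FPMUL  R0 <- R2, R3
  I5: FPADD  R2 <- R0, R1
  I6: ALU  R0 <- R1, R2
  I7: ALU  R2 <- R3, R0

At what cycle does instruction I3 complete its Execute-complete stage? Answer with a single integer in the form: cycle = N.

[I1] 1/2/5/6
[I2] 2/3/4/5
[I3] 7/8/11/12  (struct: FPADD busy until I1 writes@6)
[I4] 8/9/14/15
[I5] 13/16/19/20  (struct: FPADD busy until I3 writes@12; RAW R0: wait I4 write@15)
[I6] 16/21/22/23  (WAW R0: wait I4 write@15; RAW R2: wait I5 write@20)
[I7] 24/25/26/27  (struct: ALU busy until I6 writes@23)

cycle = 11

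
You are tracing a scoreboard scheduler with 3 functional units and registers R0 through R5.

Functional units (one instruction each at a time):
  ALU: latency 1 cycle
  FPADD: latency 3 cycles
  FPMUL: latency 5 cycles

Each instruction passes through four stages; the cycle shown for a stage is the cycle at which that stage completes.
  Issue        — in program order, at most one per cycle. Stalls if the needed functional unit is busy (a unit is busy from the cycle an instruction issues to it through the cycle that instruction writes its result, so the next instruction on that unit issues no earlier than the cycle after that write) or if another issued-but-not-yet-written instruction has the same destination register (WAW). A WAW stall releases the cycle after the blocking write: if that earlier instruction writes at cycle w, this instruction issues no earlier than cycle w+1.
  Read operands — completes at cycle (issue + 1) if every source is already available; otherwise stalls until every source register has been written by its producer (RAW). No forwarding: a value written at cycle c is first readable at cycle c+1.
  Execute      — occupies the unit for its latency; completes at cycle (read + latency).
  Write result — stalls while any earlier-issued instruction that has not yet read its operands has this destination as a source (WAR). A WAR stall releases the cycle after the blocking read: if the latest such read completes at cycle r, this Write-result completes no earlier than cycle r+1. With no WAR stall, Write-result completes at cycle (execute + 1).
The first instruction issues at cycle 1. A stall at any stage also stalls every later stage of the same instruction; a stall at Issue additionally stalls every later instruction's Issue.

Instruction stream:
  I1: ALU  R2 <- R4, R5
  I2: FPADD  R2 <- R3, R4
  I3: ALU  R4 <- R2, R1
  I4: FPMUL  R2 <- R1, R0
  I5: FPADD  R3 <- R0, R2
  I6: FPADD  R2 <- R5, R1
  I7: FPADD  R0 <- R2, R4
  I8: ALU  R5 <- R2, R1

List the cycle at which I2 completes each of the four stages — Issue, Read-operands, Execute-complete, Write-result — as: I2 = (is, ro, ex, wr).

I2 = (5, 6, 9, 10)

1) issue 1, read 2, done 3, write 4
2) issue 5, read 6, done 9, write 10  <WAW R2: wait I1 write@4>
3) issue 6, read 11, done 12, write 13  <RAW R2: wait I2 write@10>
4) issue 11, read 12, done 17, write 18  <WAW R2: wait I2 write@10>
5) issue 12, read 19, done 22, write 23  <RAW R2: wait I4 write@18>
6) issue 24, read 25, done 28, write 29  <struct: FPADD busy until I5 writes@23>
7) issue 30, read 31, done 34, write 35  <struct: FPADD busy until I6 writes@29>
8) issue 31, read 32, done 33, write 34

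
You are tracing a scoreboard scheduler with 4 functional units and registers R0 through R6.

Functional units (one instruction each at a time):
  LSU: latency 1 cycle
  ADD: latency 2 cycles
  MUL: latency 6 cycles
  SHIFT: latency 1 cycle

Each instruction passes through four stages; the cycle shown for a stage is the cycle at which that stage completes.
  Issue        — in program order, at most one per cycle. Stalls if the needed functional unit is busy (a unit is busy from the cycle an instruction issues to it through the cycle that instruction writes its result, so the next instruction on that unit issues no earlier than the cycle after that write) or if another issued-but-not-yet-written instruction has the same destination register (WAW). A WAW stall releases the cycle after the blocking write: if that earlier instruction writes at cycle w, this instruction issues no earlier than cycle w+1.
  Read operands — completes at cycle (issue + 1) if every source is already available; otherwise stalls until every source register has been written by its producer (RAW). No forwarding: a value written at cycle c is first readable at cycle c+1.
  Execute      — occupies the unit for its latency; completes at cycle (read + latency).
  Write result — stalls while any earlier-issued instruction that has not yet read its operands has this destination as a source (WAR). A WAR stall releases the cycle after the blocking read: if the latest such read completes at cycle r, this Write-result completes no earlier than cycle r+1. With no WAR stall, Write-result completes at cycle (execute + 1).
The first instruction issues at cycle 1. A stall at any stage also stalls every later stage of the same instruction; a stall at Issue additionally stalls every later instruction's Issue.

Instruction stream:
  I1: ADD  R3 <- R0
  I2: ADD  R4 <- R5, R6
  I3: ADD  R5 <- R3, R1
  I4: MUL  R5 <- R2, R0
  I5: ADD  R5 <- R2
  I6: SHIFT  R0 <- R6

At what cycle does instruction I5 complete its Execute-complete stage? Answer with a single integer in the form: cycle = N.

cycle = 28

1) issue 1, read 2, done 4, write 5
2) issue 6, read 7, done 9, write 10  <struct: ADD busy until I1 writes@5>
3) issue 11, read 12, done 14, write 15  <struct: ADD busy until I2 writes@10>
4) issue 16, read 17, done 23, write 24  <WAW R5: wait I3 write@15>
5) issue 25, read 26, done 28, write 29  <WAW R5: wait I4 write@24>
6) issue 26, read 27, done 28, write 29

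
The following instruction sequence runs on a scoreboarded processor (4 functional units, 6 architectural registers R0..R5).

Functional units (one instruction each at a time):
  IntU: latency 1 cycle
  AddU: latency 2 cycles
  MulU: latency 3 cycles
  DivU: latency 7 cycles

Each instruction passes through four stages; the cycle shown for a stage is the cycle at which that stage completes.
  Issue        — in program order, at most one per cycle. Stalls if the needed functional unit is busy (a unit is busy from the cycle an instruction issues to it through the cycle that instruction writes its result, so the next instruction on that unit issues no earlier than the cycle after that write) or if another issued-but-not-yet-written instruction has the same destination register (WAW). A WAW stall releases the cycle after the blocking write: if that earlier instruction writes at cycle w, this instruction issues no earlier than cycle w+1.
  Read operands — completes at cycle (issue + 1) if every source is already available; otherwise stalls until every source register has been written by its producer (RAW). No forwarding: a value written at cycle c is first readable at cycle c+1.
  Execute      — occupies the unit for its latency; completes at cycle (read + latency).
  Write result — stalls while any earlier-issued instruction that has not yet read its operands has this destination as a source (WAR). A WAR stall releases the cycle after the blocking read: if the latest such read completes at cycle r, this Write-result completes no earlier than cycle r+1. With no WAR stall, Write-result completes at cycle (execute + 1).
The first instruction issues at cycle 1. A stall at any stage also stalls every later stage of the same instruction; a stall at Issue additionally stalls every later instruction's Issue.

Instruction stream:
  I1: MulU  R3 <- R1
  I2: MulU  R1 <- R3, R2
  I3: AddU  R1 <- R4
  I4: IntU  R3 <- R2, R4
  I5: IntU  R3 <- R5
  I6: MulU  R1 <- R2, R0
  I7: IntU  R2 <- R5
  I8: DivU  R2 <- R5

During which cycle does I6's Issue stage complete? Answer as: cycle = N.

1) issue 1, read 2, done 5, write 6
2) issue 7, read 8, done 11, write 12  <struct: MulU busy until I1 writes@6>
3) issue 13, read 14, done 16, write 17  <WAW R1: wait I2 write@12>
4) issue 14, read 15, done 16, write 17
5) issue 18, read 19, done 20, write 21  <struct: IntU busy until I4 writes@17>
6) issue 19, read 20, done 23, write 24
7) issue 22, read 23, done 24, write 25  <struct: IntU busy until I5 writes@21>
8) issue 26, read 27, done 34, write 35  <WAW R2: wait I7 write@25>

cycle = 19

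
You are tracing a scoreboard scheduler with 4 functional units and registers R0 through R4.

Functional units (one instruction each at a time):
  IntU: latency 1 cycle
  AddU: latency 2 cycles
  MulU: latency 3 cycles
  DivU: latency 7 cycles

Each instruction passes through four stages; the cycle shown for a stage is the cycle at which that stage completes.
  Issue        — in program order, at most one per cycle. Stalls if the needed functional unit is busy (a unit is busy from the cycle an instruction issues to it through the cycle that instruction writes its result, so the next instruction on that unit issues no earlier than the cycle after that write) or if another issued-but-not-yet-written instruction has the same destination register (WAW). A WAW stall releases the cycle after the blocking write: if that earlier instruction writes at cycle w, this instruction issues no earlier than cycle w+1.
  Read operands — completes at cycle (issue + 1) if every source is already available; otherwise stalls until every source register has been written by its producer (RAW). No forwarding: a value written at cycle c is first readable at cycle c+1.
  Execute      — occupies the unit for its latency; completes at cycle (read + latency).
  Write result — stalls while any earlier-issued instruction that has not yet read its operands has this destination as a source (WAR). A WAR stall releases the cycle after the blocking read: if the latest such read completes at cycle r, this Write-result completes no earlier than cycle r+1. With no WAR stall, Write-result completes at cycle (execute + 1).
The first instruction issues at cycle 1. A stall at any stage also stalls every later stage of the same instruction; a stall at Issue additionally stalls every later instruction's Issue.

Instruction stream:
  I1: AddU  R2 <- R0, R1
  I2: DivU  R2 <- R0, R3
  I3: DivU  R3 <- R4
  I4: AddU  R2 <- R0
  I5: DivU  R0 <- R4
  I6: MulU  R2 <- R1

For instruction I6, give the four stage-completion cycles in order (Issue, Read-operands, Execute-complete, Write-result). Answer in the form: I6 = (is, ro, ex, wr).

cycle 1: I1→AddU
cycle 2: I1 RO
cycle 4: I1 EX
cycle 5: I1 WR R2
cycle 6: I2→DivU
cycle 7: I2 RO
cycle 14: I2 EX
cycle 15: I2 WR R2
cycle 16: I3→DivU
cycle 17: I3 RO; I4→AddU
cycle 18: I4 RO
cycle 20: I4 EX
cycle 21: I4 WR R2
cycle 24: I3 EX
cycle 25: I3 WR R3
cycle 26: I5→DivU
cycle 27: I5 RO; I6→MulU
cycle 28: I6 RO
cycle 31: I6 EX
cycle 32: I6 WR R2
cycle 34: I5 EX
cycle 35: I5 WR R0

I6 = (27, 28, 31, 32)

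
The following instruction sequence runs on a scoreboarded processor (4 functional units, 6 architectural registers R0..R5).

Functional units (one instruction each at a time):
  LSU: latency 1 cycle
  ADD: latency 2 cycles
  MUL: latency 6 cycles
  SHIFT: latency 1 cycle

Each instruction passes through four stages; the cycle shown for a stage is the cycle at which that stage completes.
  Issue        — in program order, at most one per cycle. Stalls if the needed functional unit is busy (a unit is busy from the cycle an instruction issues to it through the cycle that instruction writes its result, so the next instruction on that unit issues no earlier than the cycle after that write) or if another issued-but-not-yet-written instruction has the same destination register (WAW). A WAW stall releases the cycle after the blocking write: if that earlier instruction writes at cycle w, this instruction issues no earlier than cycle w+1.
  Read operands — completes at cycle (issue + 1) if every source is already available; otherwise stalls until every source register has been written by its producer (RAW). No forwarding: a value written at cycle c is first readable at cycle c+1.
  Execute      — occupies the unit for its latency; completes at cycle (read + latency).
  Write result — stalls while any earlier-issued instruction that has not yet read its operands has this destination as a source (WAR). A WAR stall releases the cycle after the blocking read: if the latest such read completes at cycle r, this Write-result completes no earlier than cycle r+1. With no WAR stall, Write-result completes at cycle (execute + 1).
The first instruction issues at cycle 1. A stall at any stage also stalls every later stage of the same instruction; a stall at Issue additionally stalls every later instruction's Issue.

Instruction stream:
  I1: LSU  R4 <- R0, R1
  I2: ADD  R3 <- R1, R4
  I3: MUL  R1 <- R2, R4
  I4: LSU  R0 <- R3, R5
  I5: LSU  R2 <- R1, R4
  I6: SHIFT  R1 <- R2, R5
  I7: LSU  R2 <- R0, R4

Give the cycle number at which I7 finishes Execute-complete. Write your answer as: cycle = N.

cycle = 18

I1 -> (1, 2, 3, 4)
I2 -> (2, 5, 7, 8)  // RAW R4: wait I1 write@4
I3 -> (3, 5, 11, 12)  // RAW R4: wait I1 write@4
I4 -> (5, 9, 10, 11)  // struct: LSU busy until I1 writes@4, RAW R3: wait I2 write@8
I5 -> (12, 13, 14, 15)  // struct: LSU busy until I4 writes@11
I6 -> (13, 16, 17, 18)  // RAW R2: wait I5 write@15
I7 -> (16, 17, 18, 19)  // struct: LSU busy until I5 writes@15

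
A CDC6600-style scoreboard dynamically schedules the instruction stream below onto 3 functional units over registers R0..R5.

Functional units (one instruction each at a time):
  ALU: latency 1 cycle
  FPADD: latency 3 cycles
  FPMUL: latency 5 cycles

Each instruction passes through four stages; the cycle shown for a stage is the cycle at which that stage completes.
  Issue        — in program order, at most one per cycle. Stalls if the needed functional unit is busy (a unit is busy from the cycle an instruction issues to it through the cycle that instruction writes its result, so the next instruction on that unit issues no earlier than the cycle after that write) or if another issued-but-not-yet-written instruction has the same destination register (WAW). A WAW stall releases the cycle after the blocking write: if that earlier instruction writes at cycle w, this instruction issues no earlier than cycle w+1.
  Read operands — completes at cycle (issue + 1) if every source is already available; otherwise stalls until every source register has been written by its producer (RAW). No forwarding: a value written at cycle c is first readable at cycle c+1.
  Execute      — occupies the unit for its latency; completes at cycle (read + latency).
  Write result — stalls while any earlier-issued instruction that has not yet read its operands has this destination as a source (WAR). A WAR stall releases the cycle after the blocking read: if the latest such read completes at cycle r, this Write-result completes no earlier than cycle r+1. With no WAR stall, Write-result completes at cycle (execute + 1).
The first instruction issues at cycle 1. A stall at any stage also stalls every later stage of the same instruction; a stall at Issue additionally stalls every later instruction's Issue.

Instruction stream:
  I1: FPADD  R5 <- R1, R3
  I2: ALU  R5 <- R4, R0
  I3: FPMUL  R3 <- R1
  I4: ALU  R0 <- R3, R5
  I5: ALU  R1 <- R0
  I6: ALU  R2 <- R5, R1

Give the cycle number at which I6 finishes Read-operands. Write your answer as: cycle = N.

  I1 | 1 | 2 | 5 | 6
  I2 | 7 | 8 | 9 | 10   WAW R5: wait I1 write@6
  I3 | 8 | 9 | 14 | 15
  I4 | 11 | 16 | 17 | 18   struct: ALU busy until I2 writes@10 · RAW R3: wait I3 write@15
  I5 | 19 | 20 | 21 | 22   struct: ALU busy until I4 writes@18
  I6 | 23 | 24 | 25 | 26   struct: ALU busy until I5 writes@22

cycle = 24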